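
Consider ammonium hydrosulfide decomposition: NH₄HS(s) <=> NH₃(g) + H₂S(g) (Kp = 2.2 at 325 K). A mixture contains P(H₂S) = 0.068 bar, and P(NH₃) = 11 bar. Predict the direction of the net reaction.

to the right

(NH₄HS is a pure solid — omitted from Qp.)
Qp = P(NH₃)·P(H₂S) = (11)·(0.068) = 0.75
Qp = 0.75 < Kp = 2.2, so the forward reaction proceeds.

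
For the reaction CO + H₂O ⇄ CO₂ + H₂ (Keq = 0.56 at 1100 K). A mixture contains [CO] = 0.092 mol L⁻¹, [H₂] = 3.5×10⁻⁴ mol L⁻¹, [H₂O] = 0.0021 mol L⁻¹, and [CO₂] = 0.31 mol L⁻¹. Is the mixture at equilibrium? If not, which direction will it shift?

Q = [CO₂]·[H₂] / ([CO]·[H₂O]) = (0.31)·(3.5×10⁻⁴) / ((0.092)·(0.0021)) = 0.56
Q = 0.56 = Keq; the system is at equilibrium.

yes, at equilibrium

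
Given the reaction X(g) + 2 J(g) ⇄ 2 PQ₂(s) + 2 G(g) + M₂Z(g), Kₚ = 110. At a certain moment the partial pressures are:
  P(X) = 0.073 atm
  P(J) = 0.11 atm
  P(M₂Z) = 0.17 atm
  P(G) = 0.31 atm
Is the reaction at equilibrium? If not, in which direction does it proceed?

(PQ₂ is a pure solid — omitted from Qₚ.)
Qₚ = P(G)²·P(M₂Z) / (P(X)·P(J)²) = (0.31)²·(0.17) / ((0.073)·(0.11)²) = 18
Qₚ = 18 < Kₚ = 110, so the forward reaction proceeds.

to the right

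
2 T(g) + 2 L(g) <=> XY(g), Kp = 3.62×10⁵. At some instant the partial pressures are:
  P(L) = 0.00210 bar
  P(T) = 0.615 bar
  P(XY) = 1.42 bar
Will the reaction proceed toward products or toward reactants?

Qp = P(XY) / (P(T)²·P(L)²) = (1.42) / ((0.615)²·(0.00210)²) = 8.51×10⁵
Qp = 8.51×10⁵ > Kp = 3.62×10⁵, so the reverse reaction proceeds.

reverse (toward reactants)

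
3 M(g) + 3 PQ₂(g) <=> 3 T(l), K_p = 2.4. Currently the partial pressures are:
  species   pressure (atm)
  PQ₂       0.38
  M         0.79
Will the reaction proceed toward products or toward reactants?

(T is a pure liquid — omitted from Q_p.)
Q_p = 1 / (P(M)³·P(PQ₂)³) = 1 / ((0.79)³·(0.38)³) = 37
Q_p = 37 > K_p = 2.4, so the reverse reaction proceeds.

toward reactants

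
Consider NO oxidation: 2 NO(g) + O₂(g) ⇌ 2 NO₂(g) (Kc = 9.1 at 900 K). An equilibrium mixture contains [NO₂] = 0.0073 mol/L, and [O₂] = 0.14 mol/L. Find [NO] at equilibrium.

[NO] = 0.0065 mol/L

At equilibrium, Kc = [NO₂]² / ([NO]²·[O₂]) = 9.1.
(0.0073)² / (([NO])²·(0.14)) = 9.1
[NO]² = 4.18×10⁻⁵ ⇒ [NO] = 0.0065 mol/L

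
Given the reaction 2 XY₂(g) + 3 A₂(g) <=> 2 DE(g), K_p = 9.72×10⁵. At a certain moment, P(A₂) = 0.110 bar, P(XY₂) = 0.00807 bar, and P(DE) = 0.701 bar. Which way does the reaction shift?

reverse (toward reactants)

Q_p = P(DE)² / (P(XY₂)²·P(A₂)³) = (0.701)² / ((0.00807)²·(0.110)³) = 5.67×10⁶
Q_p = 5.67×10⁶ > K_p = 9.72×10⁵, so the reverse reaction proceeds.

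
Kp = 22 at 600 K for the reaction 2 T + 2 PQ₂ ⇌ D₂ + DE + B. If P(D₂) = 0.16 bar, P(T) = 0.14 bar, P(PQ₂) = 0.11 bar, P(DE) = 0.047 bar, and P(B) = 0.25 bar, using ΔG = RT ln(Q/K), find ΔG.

Qp = P(D₂)·P(DE)·P(B) / (P(T)²·P(PQ₂)²) = (0.16)·(0.047)·(0.25) / ((0.14)²·(0.11)²) = 7.93
ΔG = RT ln(Qp/Kp) = (8.314 J mol⁻¹ K⁻¹)(600 K) × ln(7.93/22)
   = (4.988 kJ/mol)(-1.020) = -5.09 kJ/mol
ΔG < 0, so the forward reaction is spontaneous (proceeds forward).

ΔG = -5.09 kJ/mol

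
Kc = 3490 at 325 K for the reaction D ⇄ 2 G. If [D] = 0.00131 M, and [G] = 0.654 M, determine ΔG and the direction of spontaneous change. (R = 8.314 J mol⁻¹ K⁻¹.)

ΔG = -6.40 kJ/mol; the forward reaction is spontaneous

Qc = [G]² / [D] = (0.654)² / (0.00131) = 327
ΔG = RT ln(Qc/Kc) = (8.314 J mol⁻¹ K⁻¹)(325 K) × ln(327/3490)
   = (2.702 kJ/mol)(-2.368) = -6.40 kJ/mol
ΔG < 0, so the forward reaction is spontaneous (proceeds forward).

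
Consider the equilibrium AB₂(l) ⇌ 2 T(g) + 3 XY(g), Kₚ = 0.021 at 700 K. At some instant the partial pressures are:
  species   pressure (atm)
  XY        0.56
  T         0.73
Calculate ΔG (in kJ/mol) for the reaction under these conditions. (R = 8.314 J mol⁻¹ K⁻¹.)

(AB₂ is a pure liquid — omitted from Qₚ.)
Qₚ = P(T)²·P(XY)³ = (0.73)²·(0.56)³ = 0.0936
ΔG = RT ln(Qₚ/Kₚ) = (8.314 J mol⁻¹ K⁻¹)(700 K) × ln(0.0936/0.021)
   = (5.820 kJ/mol)(1.495) = 8.70 kJ/mol
ΔG > 0, so the forward reaction is non-spontaneous (proceeds in reverse).

ΔG = 8.70 kJ/mol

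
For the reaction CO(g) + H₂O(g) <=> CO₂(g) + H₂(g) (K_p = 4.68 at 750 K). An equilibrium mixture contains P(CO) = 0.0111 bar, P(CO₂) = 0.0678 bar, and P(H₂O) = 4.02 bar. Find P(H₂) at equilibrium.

At equilibrium, K_p = P(CO₂)·P(H₂) / (P(CO)·P(H₂O)) = 4.68.
(0.0678)·(P(H₂)) / ((0.0111)·(4.02)) = 4.68
P(H₂) = 3.08 bar

P(H₂) = 3.08 bar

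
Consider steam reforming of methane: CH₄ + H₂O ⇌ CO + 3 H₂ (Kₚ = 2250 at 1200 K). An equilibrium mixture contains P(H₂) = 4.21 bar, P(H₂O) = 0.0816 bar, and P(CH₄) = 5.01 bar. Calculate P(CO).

P(CO) = 12.3 bar

At equilibrium, Kₚ = P(CO)·P(H₂)³ / (P(CH₄)·P(H₂O)) = 2250.
(P(CO))·(4.21)³ / ((5.01)·(0.0816)) = 2250
P(CO) = 12.3 bar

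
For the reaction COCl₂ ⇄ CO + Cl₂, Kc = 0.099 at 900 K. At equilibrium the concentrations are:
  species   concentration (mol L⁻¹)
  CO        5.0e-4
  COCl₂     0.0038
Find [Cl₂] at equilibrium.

[Cl₂] = 0.75 mol L⁻¹

At equilibrium, Kc = [CO]·[Cl₂] / [COCl₂] = 0.099.
(5.0e-4)·([Cl₂]) / (0.0038) = 0.099
[Cl₂] = 0.752 = 0.75 mol L⁻¹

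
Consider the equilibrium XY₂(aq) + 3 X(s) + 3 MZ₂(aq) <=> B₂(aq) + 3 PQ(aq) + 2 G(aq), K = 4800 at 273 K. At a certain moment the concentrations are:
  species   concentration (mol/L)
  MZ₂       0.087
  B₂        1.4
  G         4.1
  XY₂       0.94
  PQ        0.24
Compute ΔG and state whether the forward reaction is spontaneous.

(X is a pure solid — omitted from Q.)
Q = [B₂]·[PQ]³·[G]² / ([XY₂]·[MZ₂]³) = (1.4)·(0.24)³·(4.1)² / ((0.94)·(0.087)³) = 526
ΔG = RT ln(Q/K) = (8.314 J mol⁻¹ K⁻¹)(273 K) × ln(526/4800)
   = (2.270 kJ/mol)(-2.211) = -5.02 kJ/mol
ΔG < 0, so the forward reaction is spontaneous (proceeds forward).

ΔG = -5.02 kJ/mol; the forward reaction is spontaneous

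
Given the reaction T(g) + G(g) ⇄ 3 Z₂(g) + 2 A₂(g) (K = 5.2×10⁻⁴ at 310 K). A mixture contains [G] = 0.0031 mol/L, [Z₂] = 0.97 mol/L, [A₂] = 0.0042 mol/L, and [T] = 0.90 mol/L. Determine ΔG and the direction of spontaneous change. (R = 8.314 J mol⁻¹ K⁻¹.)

ΔG = 6.20 kJ/mol; the forward reaction is non-spontaneous

Q = [Z₂]³·[A₂]² / ([T]·[G]) = (0.97)³·(0.0042)² / ((0.90)·(0.0031)) = 0.00577
ΔG = RT ln(Q/K) = (8.314 J mol⁻¹ K⁻¹)(310 K) × ln(0.00577/5.2×10⁻⁴)
   = (2.577 kJ/mol)(2.407) = 6.20 kJ/mol
ΔG > 0, so the forward reaction is non-spontaneous (proceeds in reverse).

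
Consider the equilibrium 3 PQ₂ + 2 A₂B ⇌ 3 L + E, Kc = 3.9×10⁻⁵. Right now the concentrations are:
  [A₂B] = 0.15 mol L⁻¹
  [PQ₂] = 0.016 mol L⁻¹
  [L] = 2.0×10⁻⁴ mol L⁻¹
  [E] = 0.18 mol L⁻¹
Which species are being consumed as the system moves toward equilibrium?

Qc = [L]³·[E] / ([PQ₂]³·[A₂B]²) = (2.0×10⁻⁴)³·(0.18) / ((0.016)³·(0.15)²) = 1.6×10⁻⁵
Qc = 1.6×10⁻⁵ < Kc = 3.9×10⁻⁵: net forward reaction.

PQ₂, A₂B (reactants)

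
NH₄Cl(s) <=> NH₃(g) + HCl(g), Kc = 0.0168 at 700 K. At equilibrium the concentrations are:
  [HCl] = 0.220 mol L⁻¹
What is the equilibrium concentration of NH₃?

[NH₃] = 0.0764 mol L⁻¹

(NH₄Cl is a pure solid — omitted from Kc.)
At equilibrium, Kc = [NH₃]·[HCl] = 0.0168.
([NH₃])·(0.220) = 0.0168
[NH₃] = 0.0764 mol L⁻¹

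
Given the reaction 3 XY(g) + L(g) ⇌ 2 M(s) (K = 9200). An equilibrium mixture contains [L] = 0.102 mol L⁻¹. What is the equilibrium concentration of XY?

(M is a pure solid — omitted from K.)
At equilibrium, K = 1 / ([XY]³·[L]) = 9200.
1 / (([XY])³·(0.102)) = 9200
[XY]³ = 0.00107 ⇒ [XY] = 0.102 mol L⁻¹

[XY] = 0.102 mol L⁻¹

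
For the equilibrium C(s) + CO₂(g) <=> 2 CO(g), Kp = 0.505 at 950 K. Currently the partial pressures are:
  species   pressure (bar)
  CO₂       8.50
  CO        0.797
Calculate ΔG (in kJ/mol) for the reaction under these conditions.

(C is a pure solid — omitted from Qp.)
Qp = P(CO)² / P(CO₂) = (0.797)² / (8.50) = 0.0747
ΔG = RT ln(Qp/Kp) = (8.314 J mol⁻¹ K⁻¹)(950 K) × ln(0.0747/0.505)
   = (7.898 kJ/mol)(-1.911) = -15.1 kJ/mol
ΔG < 0, so the forward reaction is spontaneous (proceeds forward).

ΔG = -15.1 kJ/mol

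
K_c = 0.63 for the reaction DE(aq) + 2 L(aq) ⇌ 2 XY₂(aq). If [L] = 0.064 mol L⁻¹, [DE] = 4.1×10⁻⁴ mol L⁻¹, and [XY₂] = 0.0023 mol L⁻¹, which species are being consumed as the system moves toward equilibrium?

Q_c = [XY₂]² / ([DE]·[L]²) = (0.0023)² / ((4.1×10⁻⁴)·(0.064)²) = 3.2
Q_c = 3.2 > K_c = 0.63: net reverse reaction.

XY₂ (products)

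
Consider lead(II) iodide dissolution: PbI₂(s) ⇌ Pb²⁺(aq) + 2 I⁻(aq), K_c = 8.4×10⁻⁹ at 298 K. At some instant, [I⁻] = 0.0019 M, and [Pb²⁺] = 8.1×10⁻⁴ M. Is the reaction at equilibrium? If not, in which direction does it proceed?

to the right

(PbI₂ is a pure solid — omitted from Q_c.)
Q_c = [Pb²⁺]·[I⁻]² = (8.1×10⁻⁴)·(0.0019)² = 2.9×10⁻⁹
Q_c = 2.9×10⁻⁹ < K_c = 8.4×10⁻⁹, so the forward reaction proceeds.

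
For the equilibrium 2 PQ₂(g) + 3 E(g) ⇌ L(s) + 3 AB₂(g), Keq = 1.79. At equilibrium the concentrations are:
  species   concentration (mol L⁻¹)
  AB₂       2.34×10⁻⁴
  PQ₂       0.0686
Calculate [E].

(L is a pure solid — omitted from Keq.)
At equilibrium, Keq = [AB₂]³ / ([PQ₂]²·[E]³) = 1.79.
(2.34×10⁻⁴)³ / ((0.0686)²·([E])³) = 1.79
[E]³ = 1.52×10⁻⁹ ⇒ [E] = 0.00115 mol L⁻¹

[E] = 0.00115 mol L⁻¹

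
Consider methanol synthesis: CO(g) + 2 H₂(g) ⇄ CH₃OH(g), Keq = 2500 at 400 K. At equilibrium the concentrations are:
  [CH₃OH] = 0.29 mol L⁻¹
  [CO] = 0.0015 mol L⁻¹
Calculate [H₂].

At equilibrium, Keq = [CH₃OH] / ([CO]·[H₂]²) = 2500.
(0.29) / ((0.0015)·([H₂])²) = 2500
[H₂]² = 0.0773 ⇒ [H₂] = 0.28 mol L⁻¹

[H₂] = 0.28 mol L⁻¹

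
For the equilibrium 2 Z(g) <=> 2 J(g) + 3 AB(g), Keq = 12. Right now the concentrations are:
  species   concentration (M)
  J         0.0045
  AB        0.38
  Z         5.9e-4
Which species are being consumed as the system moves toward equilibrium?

Q = [J]²·[AB]³ / [Z]² = (0.0045)²·(0.38)³ / (5.9e-4)² = 3.2
Q = 3.2 < Keq = 12: net forward reaction.

Z (reactants)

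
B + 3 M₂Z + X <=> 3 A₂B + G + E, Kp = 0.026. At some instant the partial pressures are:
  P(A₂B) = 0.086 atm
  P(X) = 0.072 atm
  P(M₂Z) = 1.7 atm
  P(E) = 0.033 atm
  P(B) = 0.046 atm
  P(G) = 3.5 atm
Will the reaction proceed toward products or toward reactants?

Qp = P(A₂B)³·P(G)·P(E) / (P(B)·P(M₂Z)³·P(X)) = (0.086)³·(3.5)·(0.033) / ((0.046)·(1.7)³·(0.072)) = 0.0045
Qp = 0.0045 < Kp = 0.026, so the forward reaction proceeds.

toward products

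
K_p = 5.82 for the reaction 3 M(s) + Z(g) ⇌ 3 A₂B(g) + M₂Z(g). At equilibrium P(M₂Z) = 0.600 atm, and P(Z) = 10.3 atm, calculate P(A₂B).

P(A₂B) = 4.64 atm

(M is a pure solid — omitted from K_p.)
At equilibrium, K_p = P(A₂B)³·P(M₂Z) / P(Z) = 5.82.
(P(A₂B))³·(0.600) / (10.3) = 5.82
P(A₂B)³ = 99.9 ⇒ P(A₂B) = 4.64 atm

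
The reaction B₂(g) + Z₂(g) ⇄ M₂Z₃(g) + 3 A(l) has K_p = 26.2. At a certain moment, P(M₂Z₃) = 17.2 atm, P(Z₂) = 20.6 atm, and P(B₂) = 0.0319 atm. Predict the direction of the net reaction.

(A is a pure liquid — omitted from Q_p.)
Q_p = P(M₂Z₃) / (P(B₂)·P(Z₂)) = (17.2) / ((0.0319)·(20.6)) = 26.2
Q_p = 26.2 = K_p, so the system is already at equilibrium.

no net change (already at equilibrium)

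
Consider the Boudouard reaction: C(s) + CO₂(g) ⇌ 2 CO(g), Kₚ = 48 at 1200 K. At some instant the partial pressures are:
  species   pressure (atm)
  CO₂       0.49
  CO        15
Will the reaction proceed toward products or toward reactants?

to the left

(C is a pure solid — omitted from Qₚ.)
Qₚ = P(CO)² / P(CO₂) = (15)² / (0.49) = 460
Qₚ = 460 > Kₚ = 48, so the reverse reaction proceeds.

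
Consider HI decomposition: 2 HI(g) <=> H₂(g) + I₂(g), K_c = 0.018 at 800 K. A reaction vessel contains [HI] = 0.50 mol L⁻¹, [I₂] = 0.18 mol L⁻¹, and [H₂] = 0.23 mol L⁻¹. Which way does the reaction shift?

Q_c = [H₂]·[I₂] / [HI]² = (0.23)·(0.18) / (0.50)² = 0.17
Q_c = 0.17 > K_c = 0.018, so the reverse reaction proceeds.

reverse (toward reactants)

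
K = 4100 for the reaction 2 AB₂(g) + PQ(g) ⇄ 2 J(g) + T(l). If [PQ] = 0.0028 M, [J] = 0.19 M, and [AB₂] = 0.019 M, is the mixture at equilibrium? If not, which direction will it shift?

(T is a pure liquid — omitted from Q.)
Q = [J]² / ([AB₂]²·[PQ]) = (0.19)² / ((0.019)²·(0.0028)) = 36000
Q = 36000 > K = 4100: net reverse reaction.

no; Q > K, reaction proceeds in reverse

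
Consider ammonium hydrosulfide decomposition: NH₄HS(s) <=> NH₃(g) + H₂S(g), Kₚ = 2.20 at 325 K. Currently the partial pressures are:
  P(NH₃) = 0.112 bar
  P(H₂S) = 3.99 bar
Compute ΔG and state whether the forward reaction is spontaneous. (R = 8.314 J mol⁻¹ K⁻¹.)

ΔG = -4.31 kJ/mol; the forward reaction is spontaneous

(NH₄HS is a pure solid — omitted from Qₚ.)
Qₚ = P(NH₃)·P(H₂S) = (0.112)·(3.99) = 0.447
ΔG = RT ln(Qₚ/Kₚ) = (8.314 J mol⁻¹ K⁻¹)(325 K) × ln(0.447/2.20)
   = (2.702 kJ/mol)(-1.594) = -4.31 kJ/mol
ΔG < 0, so the forward reaction is spontaneous (proceeds forward).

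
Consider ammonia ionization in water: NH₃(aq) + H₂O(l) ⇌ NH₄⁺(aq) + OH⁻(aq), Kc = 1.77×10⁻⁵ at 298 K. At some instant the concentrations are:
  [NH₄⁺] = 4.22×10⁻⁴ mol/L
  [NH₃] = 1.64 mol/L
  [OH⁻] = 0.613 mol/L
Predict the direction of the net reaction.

(H₂O is a pure liquid — omitted from Qc.)
Qc = [NH₄⁺]·[OH⁻] / [NH₃] = (4.22×10⁻⁴)·(0.613) / (1.64) = 1.58×10⁻⁴
Qc = 1.58×10⁻⁴ > Kc = 1.77×10⁻⁵, so the reverse reaction proceeds.

toward reactants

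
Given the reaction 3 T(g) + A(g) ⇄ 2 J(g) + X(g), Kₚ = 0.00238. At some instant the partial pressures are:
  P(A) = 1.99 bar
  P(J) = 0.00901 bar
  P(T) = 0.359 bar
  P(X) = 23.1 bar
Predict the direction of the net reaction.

in the reverse direction

Qₚ = P(J)²·P(X) / (P(T)³·P(A)) = (0.00901)²·(23.1) / ((0.359)³·(1.99)) = 0.0204
Qₚ = 0.0204 > Kₚ = 0.00238, so the reverse reaction proceeds.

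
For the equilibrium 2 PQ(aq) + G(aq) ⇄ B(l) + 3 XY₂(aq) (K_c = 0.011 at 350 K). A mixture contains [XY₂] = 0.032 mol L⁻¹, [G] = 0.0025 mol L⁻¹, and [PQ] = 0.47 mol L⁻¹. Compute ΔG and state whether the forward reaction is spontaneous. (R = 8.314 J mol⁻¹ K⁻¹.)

(B is a pure liquid — omitted from Q_c.)
Q_c = [XY₂]³ / ([PQ]²·[G]) = (0.032)³ / ((0.47)²·(0.0025)) = 0.0593
ΔG = RT ln(Q_c/K_c) = (8.314 J mol⁻¹ K⁻¹)(350 K) × ln(0.0593/0.011)
   = (2.910 kJ/mol)(1.685) = 4.90 kJ/mol
ΔG > 0, so the forward reaction is non-spontaneous (proceeds in reverse).

ΔG = 4.90 kJ/mol; the forward reaction is non-spontaneous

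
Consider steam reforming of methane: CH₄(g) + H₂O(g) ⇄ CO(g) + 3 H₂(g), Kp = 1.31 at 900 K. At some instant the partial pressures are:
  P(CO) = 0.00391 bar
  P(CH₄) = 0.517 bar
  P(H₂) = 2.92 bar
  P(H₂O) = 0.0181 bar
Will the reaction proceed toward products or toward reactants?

Qp = P(CO)·P(H₂)³ / (P(CH₄)·P(H₂O)) = (0.00391)·(2.92)³ / ((0.517)·(0.0181)) = 10.4
Qp = 10.4 > Kp = 1.31, so the reverse reaction proceeds.

to the left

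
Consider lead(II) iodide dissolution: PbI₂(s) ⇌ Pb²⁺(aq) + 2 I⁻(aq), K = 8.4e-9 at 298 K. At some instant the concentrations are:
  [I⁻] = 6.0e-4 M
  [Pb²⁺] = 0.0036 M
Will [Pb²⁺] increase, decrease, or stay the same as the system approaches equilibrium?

(PbI₂ is a pure solid — omitted from Q.)
Q = [Pb²⁺]·[I⁻]² = (0.0036)·(6.0e-4)² = 1.3e-9
Q = 1.3e-9 < K = 8.4e-9: net forward reaction.
Pb²⁺ is a product, so it increases.

increase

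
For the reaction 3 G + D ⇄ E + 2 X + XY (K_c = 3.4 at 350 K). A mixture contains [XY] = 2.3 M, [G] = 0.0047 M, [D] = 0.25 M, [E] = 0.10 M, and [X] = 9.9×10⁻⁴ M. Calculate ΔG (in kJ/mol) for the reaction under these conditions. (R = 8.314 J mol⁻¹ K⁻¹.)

Q_c = [E]·[X]²·[XY] / ([G]³·[D]) = (0.10)·(9.9×10⁻⁴)²·(2.3) / ((0.0047)³·(0.25)) = 8.68
ΔG = RT ln(Q_c/K_c) = (8.314 J mol⁻¹ K⁻¹)(350 K) × ln(8.68/3.4)
   = (2.910 kJ/mol)(0.9372) = 2.73 kJ/mol
ΔG > 0, so the forward reaction is non-spontaneous (proceeds in reverse).

ΔG = 2.73 kJ/mol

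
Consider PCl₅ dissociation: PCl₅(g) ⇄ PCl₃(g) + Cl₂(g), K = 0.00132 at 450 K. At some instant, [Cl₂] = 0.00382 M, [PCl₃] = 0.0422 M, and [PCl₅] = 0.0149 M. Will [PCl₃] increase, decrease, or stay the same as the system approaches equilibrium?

decrease

Q = [PCl₃]·[Cl₂] / [PCl₅] = (0.0422)·(0.00382) / (0.0149) = 0.0108
Q = 0.0108 > K = 0.00132: net reverse reaction.
PCl₃ is a product, so it decreases.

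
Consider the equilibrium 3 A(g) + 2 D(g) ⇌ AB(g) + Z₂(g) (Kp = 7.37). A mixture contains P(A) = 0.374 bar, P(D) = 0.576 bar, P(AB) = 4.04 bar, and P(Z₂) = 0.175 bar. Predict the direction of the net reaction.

to the left

Qp = P(AB)·P(Z₂) / (P(A)³·P(D)²) = (4.04)·(0.175) / ((0.374)³·(0.576)²) = 40.7
Qp = 40.7 > Kp = 7.37, so the reverse reaction proceeds.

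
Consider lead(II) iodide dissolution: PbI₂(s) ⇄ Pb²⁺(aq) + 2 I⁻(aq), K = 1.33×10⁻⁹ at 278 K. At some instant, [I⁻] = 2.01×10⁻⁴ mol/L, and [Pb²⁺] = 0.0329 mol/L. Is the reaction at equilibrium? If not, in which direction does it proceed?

neither direction; the system is at equilibrium

(PbI₂ is a pure solid — omitted from Q.)
Q = [Pb²⁺]·[I⁻]² = (0.0329)·(2.01×10⁻⁴)² = 1.33×10⁻⁹
Q = 1.33×10⁻⁹ = K, so the system is already at equilibrium.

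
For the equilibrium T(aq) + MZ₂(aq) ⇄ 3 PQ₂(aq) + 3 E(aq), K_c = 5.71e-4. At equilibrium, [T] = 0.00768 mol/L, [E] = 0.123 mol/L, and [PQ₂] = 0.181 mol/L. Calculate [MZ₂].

At equilibrium, K_c = [PQ₂]³·[E]³ / ([T]·[MZ₂]) = 5.71e-4.
(0.181)³·(0.123)³ / ((0.00768)·([MZ₂])) = 5.71e-4
[MZ₂] = 2.52 mol/L

[MZ₂] = 2.52 mol/L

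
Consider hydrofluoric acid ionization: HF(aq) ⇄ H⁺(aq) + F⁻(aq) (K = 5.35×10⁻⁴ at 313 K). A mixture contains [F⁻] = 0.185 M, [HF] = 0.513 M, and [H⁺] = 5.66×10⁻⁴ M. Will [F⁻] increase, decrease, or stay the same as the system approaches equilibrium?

increase

Q = [H⁺]·[F⁻] / [HF] = (5.66×10⁻⁴)·(0.185) / (0.513) = 2.04×10⁻⁴
Q = 2.04×10⁻⁴ < K = 5.35×10⁻⁴: net forward reaction.
F⁻ is a product, so it increases.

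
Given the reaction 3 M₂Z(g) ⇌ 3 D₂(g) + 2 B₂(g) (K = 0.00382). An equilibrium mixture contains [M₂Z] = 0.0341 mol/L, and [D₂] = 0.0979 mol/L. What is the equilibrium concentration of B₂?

[B₂] = 0.0127 mol/L

At equilibrium, K = [D₂]³·[B₂]² / [M₂Z]³ = 0.00382.
(0.0979)³·([B₂])² / (0.0341)³ = 0.00382
[B₂]² = 1.61×10⁻⁴ ⇒ [B₂] = 0.0127 mol/L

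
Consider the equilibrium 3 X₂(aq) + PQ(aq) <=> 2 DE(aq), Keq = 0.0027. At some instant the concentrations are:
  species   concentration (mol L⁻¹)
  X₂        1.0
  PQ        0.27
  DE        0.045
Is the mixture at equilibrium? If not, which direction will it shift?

no; Q > K, reaction proceeds in reverse

Q = [DE]² / ([X₂]³·[PQ]) = (0.045)² / ((1.0)³·(0.27)) = 0.0075
Q = 0.0075 > Keq = 0.0027: net reverse reaction.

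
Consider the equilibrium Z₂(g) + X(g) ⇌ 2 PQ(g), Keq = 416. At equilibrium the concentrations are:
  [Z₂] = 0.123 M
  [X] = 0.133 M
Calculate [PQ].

[PQ] = 2.61 M

At equilibrium, Keq = [PQ]² / ([Z₂]·[X]) = 416.
([PQ])² / ((0.123)·(0.133)) = 416
[PQ]² = 6.81 ⇒ [PQ] = 2.61 M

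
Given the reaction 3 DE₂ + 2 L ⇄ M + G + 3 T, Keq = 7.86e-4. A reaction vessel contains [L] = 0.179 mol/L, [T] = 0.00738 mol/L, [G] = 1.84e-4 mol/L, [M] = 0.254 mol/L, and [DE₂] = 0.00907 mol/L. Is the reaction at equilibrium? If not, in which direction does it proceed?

Q = [M]·[G]·[T]³ / ([DE₂]³·[L]²) = (0.254)·(1.84e-4)·(0.00738)³ / ((0.00907)³·(0.179)²) = 7.86e-4
Q = 7.86e-4 = Keq, so the system is already at equilibrium.

no net change (already at equilibrium)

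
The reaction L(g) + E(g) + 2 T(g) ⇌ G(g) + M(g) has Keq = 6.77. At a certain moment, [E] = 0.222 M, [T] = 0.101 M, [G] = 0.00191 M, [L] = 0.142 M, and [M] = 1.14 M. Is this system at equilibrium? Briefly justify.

yes, at equilibrium

Q = [G]·[M] / ([L]·[E]·[T]²) = (0.00191)·(1.14) / ((0.142)·(0.222)·(0.101)²) = 6.77
Q = 6.77 = Keq; the system is at equilibrium.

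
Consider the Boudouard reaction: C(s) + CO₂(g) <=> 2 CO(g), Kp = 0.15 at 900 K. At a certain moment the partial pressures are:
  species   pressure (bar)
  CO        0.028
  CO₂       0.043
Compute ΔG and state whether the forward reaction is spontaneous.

(C is a pure solid — omitted from Qp.)
Qp = P(CO)² / P(CO₂) = (0.028)² / (0.043) = 0.0182
ΔG = RT ln(Qp/Kp) = (8.314 J mol⁻¹ K⁻¹)(900 K) × ln(0.0182/0.15)
   = (7.483 kJ/mol)(-2.109) = -15.8 kJ/mol
ΔG < 0, so the forward reaction is spontaneous (proceeds forward).

ΔG = -15.8 kJ/mol; the forward reaction is spontaneous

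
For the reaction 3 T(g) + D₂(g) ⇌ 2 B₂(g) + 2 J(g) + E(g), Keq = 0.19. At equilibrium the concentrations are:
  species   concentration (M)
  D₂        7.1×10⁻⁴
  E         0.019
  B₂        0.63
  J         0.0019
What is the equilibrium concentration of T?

[T] = 0.059 M

At equilibrium, Keq = [B₂]²·[J]²·[E] / ([T]³·[D₂]) = 0.19.
(0.63)²·(0.0019)²·(0.019) / (([T])³·(7.1×10⁻⁴)) = 0.19
[T]³ = 2.02×10⁻⁴ ⇒ [T] = 0.059 M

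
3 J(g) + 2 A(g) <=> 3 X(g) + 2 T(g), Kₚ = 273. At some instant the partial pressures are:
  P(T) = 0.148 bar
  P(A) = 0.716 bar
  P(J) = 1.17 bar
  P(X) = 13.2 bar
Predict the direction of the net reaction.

Qₚ = P(X)³·P(T)² / (P(J)³·P(A)²) = (13.2)³·(0.148)² / ((1.17)³·(0.716)²) = 61.4
Qₚ = 61.4 < Kₚ = 273, so the forward reaction proceeds.

forward (toward products)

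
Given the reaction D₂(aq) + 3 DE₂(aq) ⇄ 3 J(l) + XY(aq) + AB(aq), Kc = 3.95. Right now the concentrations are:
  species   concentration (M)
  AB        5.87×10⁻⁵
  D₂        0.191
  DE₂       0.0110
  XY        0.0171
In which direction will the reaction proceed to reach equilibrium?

(J is a pure liquid — omitted from Qc.)
Qc = [XY]·[AB] / ([D₂]·[DE₂]³) = (0.0171)·(5.87×10⁻⁵) / ((0.191)·(0.0110)³) = 3.95
Qc = 3.95 = Kc, so the system is already at equilibrium.

neither direction; the system is at equilibrium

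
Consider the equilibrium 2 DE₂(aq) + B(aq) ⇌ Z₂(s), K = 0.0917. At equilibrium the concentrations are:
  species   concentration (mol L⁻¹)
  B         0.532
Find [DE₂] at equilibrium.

[DE₂] = 4.53 mol L⁻¹

(Z₂ is a pure solid — omitted from K.)
At equilibrium, K = 1 / ([DE₂]²·[B]) = 0.0917.
1 / (([DE₂])²·(0.532)) = 0.0917
[DE₂]² = 20.5 ⇒ [DE₂] = 4.53 mol L⁻¹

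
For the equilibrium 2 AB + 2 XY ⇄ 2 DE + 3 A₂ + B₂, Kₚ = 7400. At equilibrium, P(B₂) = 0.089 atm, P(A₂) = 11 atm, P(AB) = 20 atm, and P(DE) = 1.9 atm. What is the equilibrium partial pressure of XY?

At equilibrium, Kₚ = P(DE)²·P(A₂)³·P(B₂) / (P(AB)²·P(XY)²) = 7400.
(1.9)²·(11)³·(0.089) / ((20)²·(P(XY))²) = 7400
P(XY)² = 1.44×10⁻⁴ ⇒ P(XY) = 0.012 atm

P(XY) = 0.012 atm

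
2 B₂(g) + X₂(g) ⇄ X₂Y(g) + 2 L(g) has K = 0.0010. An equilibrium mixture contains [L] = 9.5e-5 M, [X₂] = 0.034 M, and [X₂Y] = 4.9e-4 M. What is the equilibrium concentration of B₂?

At equilibrium, K = [X₂Y]·[L]² / ([B₂]²·[X₂]) = 0.0010.
(4.9e-4)·(9.5e-5)² / (([B₂])²·(0.034)) = 0.0010
[B₂]² = 1.30e-7 ⇒ [B₂] = 3.6e-4 M

[B₂] = 3.6e-4 M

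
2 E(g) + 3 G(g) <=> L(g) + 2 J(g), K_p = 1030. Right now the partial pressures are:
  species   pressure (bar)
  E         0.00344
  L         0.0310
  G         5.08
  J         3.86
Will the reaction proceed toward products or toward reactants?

forward (toward products)

Q_p = P(L)·P(J)² / (P(E)²·P(G)³) = (0.0310)·(3.86)² / ((0.00344)²·(5.08)³) = 298
Q_p = 298 < K_p = 1030, so the forward reaction proceeds.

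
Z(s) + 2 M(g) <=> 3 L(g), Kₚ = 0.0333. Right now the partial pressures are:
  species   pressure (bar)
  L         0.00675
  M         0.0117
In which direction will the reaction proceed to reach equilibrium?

(Z is a pure solid — omitted from Qₚ.)
Qₚ = P(L)³ / P(M)² = (0.00675)³ / (0.0117)² = 0.00225
Qₚ = 0.00225 < Kₚ = 0.0333, so the forward reaction proceeds.

forward (toward products)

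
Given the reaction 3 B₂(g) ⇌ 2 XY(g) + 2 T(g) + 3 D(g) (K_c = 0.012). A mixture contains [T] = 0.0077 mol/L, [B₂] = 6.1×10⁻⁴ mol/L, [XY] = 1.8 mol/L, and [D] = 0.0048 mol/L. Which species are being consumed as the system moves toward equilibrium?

XY, T, D (products)

Q_c = [XY]²·[T]²·[D]³ / [B₂]³ = (1.8)²·(0.0077)²·(0.0048)³ / (6.1×10⁻⁴)³ = 0.094
Q_c = 0.094 > K_c = 0.012: net reverse reaction.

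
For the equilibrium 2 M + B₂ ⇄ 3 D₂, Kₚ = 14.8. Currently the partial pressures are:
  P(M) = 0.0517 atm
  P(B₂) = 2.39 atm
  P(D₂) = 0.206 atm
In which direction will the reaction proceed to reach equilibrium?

forward (toward products)

Qₚ = P(D₂)³ / (P(M)²·P(B₂)) = (0.206)³ / ((0.0517)²·(2.39)) = 1.37
Qₚ = 1.37 < Kₚ = 14.8, so the forward reaction proceeds.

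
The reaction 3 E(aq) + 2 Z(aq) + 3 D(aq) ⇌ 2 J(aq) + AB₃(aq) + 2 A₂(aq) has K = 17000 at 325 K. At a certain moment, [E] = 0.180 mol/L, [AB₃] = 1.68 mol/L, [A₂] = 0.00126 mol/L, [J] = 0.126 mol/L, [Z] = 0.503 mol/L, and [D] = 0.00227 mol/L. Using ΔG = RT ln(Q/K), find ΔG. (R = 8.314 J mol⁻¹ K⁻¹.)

ΔG = -5.23 kJ/mol

Q = [J]²·[AB₃]·[A₂]² / ([E]³·[Z]²·[D]³) = (0.126)²·(1.68)·(0.00126)² / ((0.180)³·(0.503)²·(0.00227)³) = 2450
ΔG = RT ln(Q/K) = (8.314 J mol⁻¹ K⁻¹)(325 K) × ln(2450/17000)
   = (2.702 kJ/mol)(-1.937) = -5.23 kJ/mol
ΔG < 0, so the forward reaction is spontaneous (proceeds forward).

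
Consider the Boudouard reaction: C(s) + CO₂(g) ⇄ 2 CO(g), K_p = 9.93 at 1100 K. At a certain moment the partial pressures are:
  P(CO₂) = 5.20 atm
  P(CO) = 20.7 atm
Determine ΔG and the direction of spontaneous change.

ΔG = 19.4 kJ/mol; the forward reaction is non-spontaneous

(C is a pure solid — omitted from Q_p.)
Q_p = P(CO)² / P(CO₂) = (20.7)² / (5.20) = 82.4
ΔG = RT ln(Q_p/K_p) = (8.314 J mol⁻¹ K⁻¹)(1100 K) × ln(82.4/9.93)
   = (9.145 kJ/mol)(2.116) = 19.4 kJ/mol
ΔG > 0, so the forward reaction is non-spontaneous (proceeds in reverse).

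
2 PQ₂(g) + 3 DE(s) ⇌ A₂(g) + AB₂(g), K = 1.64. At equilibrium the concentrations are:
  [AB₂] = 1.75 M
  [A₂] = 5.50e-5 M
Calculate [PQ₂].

(DE is a pure solid — omitted from K.)
At equilibrium, K = [A₂]·[AB₂] / [PQ₂]² = 1.64.
(5.50e-5)·(1.75) / ([PQ₂])² = 1.64
[PQ₂]² = 5.87e-5 ⇒ [PQ₂] = 0.00766 M

[PQ₂] = 0.00766 M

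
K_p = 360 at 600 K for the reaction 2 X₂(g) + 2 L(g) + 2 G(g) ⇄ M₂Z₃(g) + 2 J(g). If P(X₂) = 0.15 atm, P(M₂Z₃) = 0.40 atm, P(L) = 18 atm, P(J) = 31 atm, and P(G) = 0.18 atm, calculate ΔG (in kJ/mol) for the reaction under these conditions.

Q_p = P(M₂Z₃)·P(J)² / (P(X₂)²·P(L)²·P(G)²) = (0.40)·(31)² / ((0.15)²·(18)²·(0.18)²) = 1630
ΔG = RT ln(Q_p/K_p) = (8.314 J mol⁻¹ K⁻¹)(600 K) × ln(1630/360)
   = (4.988 kJ/mol)(1.510) = 7.53 kJ/mol
ΔG > 0, so the forward reaction is non-spontaneous (proceeds in reverse).

ΔG = 7.53 kJ/mol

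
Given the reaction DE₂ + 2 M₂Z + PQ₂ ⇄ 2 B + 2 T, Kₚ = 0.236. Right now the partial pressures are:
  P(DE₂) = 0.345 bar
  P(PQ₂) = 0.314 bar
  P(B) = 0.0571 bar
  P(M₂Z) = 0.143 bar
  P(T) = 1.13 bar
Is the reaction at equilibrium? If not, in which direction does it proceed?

Qₚ = P(B)²·P(T)² / (P(DE₂)·P(M₂Z)²·P(PQ₂)) = (0.0571)²·(1.13)² / ((0.345)·(0.143)²·(0.314)) = 1.88
Qₚ = 1.88 > Kₚ = 0.236, so the reverse reaction proceeds.

in the reverse direction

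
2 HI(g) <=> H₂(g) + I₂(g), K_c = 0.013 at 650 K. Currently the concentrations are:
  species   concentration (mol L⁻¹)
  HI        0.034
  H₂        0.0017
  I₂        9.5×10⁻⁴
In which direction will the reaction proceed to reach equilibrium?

to the right

Q_c = [H₂]·[I₂] / [HI]² = (0.0017)·(9.5×10⁻⁴) / (0.034)² = 0.0014
Q_c = 0.0014 < K_c = 0.013, so the forward reaction proceeds.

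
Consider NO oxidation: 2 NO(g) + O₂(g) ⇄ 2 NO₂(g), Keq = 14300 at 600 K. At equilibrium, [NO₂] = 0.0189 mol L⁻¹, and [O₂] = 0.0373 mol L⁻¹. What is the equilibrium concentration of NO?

At equilibrium, Keq = [NO₂]² / ([NO]²·[O₂]) = 14300.
(0.0189)² / (([NO])²·(0.0373)) = 14300
[NO]² = 6.70e-7 ⇒ [NO] = 8.18e-4 mol L⁻¹

[NO] = 8.18e-4 mol L⁻¹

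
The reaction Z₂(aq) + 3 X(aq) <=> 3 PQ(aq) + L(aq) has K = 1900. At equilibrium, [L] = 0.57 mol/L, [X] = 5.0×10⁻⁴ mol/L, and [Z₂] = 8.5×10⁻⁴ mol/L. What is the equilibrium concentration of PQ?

[PQ] = 7.1×10⁻⁴ mol/L

At equilibrium, K = [PQ]³·[L] / ([Z₂]·[X]³) = 1900.
([PQ])³·(0.57) / ((8.5×10⁻⁴)·(5.0×10⁻⁴)³) = 1900
[PQ]³ = 3.54×10⁻¹⁰ ⇒ [PQ] = 7.1×10⁻⁴ mol/L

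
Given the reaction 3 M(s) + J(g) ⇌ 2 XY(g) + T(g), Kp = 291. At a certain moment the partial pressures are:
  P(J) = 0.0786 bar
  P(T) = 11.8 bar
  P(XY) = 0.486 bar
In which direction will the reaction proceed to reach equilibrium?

(M is a pure solid — omitted from Qp.)
Qp = P(XY)²·P(T) / P(J) = (0.486)²·(11.8) / (0.0786) = 35.5
Qp = 35.5 < Kp = 291, so the forward reaction proceeds.

to the right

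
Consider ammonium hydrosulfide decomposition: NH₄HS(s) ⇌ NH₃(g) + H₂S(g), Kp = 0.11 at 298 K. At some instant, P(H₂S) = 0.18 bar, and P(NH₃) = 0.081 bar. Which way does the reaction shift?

(NH₄HS is a pure solid — omitted from Qp.)
Qp = P(NH₃)·P(H₂S) = (0.081)·(0.18) = 0.015
Qp = 0.015 < Kp = 0.11, so the forward reaction proceeds.

to the right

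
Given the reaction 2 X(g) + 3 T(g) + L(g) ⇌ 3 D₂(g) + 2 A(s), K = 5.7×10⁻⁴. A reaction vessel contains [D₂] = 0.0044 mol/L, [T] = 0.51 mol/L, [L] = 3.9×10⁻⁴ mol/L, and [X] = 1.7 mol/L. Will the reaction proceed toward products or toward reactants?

neither direction; the system is at equilibrium

(A is a pure solid — omitted from Q.)
Q = [D₂]³ / ([X]²·[T]³·[L]) = (0.0044)³ / ((1.7)²·(0.51)³·(3.9×10⁻⁴)) = 5.7×10⁻⁴
Q = 5.7×10⁻⁴ = K, so the system is already at equilibrium.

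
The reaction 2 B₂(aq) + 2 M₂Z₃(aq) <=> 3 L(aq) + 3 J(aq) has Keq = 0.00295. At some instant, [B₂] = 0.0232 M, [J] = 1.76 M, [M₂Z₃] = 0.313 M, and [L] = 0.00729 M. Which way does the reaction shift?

Q = [L]³·[J]³ / ([B₂]²·[M₂Z₃]²) = (0.00729)³·(1.76)³ / ((0.0232)²·(0.313)²) = 0.0401
Q = 0.0401 > Keq = 0.00295, so the reverse reaction proceeds.

reverse (toward reactants)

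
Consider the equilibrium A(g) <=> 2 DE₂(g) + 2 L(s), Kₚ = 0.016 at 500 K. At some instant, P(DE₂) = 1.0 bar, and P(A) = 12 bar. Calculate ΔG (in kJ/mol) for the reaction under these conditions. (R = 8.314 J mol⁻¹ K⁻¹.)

(L is a pure solid — omitted from Qₚ.)
Qₚ = P(DE₂)² / P(A) = (1.0)² / (12) = 0.0833
ΔG = RT ln(Qₚ/Kₚ) = (8.314 J mol⁻¹ K⁻¹)(500 K) × ln(0.0833/0.016)
   = (4.157 kJ/mol)(1.650) = 6.86 kJ/mol
ΔG > 0, so the forward reaction is non-spontaneous (proceeds in reverse).

ΔG = 6.86 kJ/mol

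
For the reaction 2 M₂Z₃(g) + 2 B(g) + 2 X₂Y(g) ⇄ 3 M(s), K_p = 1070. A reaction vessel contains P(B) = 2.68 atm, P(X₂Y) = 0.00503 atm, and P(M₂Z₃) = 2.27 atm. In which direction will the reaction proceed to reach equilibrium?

(M is a pure solid — omitted from Q_p.)
Q_p = 1 / (P(M₂Z₃)²·P(B)²·P(X₂Y)²) = 1 / ((2.27)²·(2.68)²·(0.00503)²) = 1070
Q_p = 1070 = K_p, so the system is already at equilibrium.

at equilibrium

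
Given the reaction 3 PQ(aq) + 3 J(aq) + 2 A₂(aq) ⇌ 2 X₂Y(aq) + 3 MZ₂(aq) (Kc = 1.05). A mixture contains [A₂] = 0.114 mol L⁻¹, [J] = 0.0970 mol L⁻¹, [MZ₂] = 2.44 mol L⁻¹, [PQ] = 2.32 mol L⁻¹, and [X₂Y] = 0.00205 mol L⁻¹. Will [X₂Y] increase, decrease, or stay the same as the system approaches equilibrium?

Qc = [X₂Y]²·[MZ₂]³ / ([PQ]³·[J]³·[A₂]²) = (0.00205)²·(2.44)³ / ((2.32)³·(0.0970)³·(0.114)²) = 0.412
Qc = 0.412 < Kc = 1.05: net forward reaction.
X₂Y is a product, so it increases.

increase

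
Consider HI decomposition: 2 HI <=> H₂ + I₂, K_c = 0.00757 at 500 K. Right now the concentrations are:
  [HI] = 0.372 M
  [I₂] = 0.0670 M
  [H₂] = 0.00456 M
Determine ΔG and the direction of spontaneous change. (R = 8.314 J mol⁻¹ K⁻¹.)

ΔG = -5.12 kJ/mol; the forward reaction is spontaneous

Q_c = [H₂]·[I₂] / [HI]² = (0.00456)·(0.0670) / (0.372)² = 0.00221
ΔG = RT ln(Q_c/K_c) = (8.314 J mol⁻¹ K⁻¹)(500 K) × ln(0.00221/0.00757)
   = (4.157 kJ/mol)(-1.231) = -5.12 kJ/mol
ΔG < 0, so the forward reaction is spontaneous (proceeds forward).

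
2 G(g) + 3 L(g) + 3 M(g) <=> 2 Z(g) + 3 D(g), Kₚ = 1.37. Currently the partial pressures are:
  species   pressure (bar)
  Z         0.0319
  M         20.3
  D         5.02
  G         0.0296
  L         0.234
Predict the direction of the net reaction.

Qₚ = P(Z)²·P(D)³ / (P(G)²·P(L)³·P(M)³) = (0.0319)²·(5.02)³ / ((0.0296)²·(0.234)³·(20.3)³) = 1.37
Qₚ = 1.37 = Kₚ, so the system is already at equilibrium.

neither direction; the system is at equilibrium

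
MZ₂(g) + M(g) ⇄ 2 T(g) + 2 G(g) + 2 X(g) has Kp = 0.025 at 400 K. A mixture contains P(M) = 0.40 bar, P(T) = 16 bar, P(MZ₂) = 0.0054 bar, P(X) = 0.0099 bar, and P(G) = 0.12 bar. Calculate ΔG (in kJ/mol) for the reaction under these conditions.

Qp = P(T)²·P(G)²·P(X)² / (P(MZ₂)·P(M)) = (16)²·(0.12)²·(0.0099)² / ((0.0054)·(0.40)) = 0.167
ΔG = RT ln(Qp/Kp) = (8.314 J mol⁻¹ K⁻¹)(400 K) × ln(0.167/0.025)
   = (3.326 kJ/mol)(1.899) = 6.32 kJ/mol
ΔG > 0, so the forward reaction is non-spontaneous (proceeds in reverse).

ΔG = 6.32 kJ/mol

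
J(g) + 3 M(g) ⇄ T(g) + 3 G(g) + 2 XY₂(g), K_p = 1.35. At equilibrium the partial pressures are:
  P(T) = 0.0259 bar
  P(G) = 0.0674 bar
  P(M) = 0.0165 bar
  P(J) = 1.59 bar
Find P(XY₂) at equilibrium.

P(XY₂) = 1.10 bar

At equilibrium, K_p = P(T)·P(G)³·P(XY₂)² / (P(J)·P(M)³) = 1.35.
(0.0259)·(0.0674)³·(P(XY₂))² / ((1.59)·(0.0165)³) = 1.35
P(XY₂)² = 1.22 ⇒ P(XY₂) = 1.10 bar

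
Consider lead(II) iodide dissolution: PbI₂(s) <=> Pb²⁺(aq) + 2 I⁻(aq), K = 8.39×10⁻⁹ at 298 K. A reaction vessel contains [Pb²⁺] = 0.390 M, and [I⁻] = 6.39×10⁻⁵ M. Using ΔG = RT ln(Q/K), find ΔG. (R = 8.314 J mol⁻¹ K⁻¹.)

(PbI₂ is a pure solid — omitted from Q.)
Q = [Pb²⁺]·[I⁻]² = (0.390)·(6.39×10⁻⁵)² = 1.59×10⁻⁹
ΔG = RT ln(Q/K) = (8.314 J mol⁻¹ K⁻¹)(298 K) × ln(1.59×10⁻⁹/8.39×10⁻⁹)
   = (2.478 kJ/mol)(-1.663) = -4.12 kJ/mol
ΔG < 0, so the forward reaction is spontaneous (proceeds forward).

ΔG = -4.12 kJ/mol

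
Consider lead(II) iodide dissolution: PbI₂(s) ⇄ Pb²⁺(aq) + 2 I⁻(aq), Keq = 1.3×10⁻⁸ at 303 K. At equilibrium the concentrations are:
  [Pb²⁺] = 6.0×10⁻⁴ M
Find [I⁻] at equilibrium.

[I⁻] = 0.0047 M

(PbI₂ is a pure solid — omitted from Keq.)
At equilibrium, Keq = [Pb²⁺]·[I⁻]² = 1.3×10⁻⁸.
(6.0×10⁻⁴)·([I⁻])² = 1.3×10⁻⁸
[I⁻]² = 2.17×10⁻⁵ ⇒ [I⁻] = 0.0047 M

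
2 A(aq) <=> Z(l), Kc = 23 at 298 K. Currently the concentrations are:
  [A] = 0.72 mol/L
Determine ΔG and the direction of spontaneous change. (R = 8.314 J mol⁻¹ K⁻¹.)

(Z is a pure liquid — omitted from Qc.)
Qc = 1 / [A]² = 1 / (0.72)² = 1.93
ΔG = RT ln(Qc/Kc) = (8.314 J mol⁻¹ K⁻¹)(298 K) × ln(1.93/23)
   = (2.478 kJ/mol)(-2.478) = -6.14 kJ/mol
ΔG < 0, so the forward reaction is spontaneous (proceeds forward).

ΔG = -6.14 kJ/mol; the forward reaction is spontaneous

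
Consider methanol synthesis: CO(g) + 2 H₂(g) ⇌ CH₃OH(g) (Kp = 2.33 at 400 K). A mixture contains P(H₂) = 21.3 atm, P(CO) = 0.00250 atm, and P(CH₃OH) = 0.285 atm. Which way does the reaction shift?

Qp = P(CH₃OH) / (P(CO)·P(H₂)²) = (0.285) / ((0.00250)·(21.3)²) = 0.251
Qp = 0.251 < Kp = 2.33, so the forward reaction proceeds.

forward (toward products)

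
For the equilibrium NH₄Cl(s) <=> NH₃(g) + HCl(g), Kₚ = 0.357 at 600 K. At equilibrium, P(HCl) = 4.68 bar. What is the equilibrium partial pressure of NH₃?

P(NH₃) = 0.0763 bar

(NH₄Cl is a pure solid — omitted from Kₚ.)
At equilibrium, Kₚ = P(NH₃)·P(HCl) = 0.357.
(P(NH₃))·(4.68) = 0.357
P(NH₃) = 0.0763 bar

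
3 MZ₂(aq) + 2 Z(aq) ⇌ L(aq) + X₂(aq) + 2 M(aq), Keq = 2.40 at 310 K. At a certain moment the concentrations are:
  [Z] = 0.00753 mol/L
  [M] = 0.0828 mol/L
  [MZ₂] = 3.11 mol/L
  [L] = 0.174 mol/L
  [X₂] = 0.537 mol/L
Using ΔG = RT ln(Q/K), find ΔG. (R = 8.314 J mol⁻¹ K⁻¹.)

Q = [L]·[X₂]·[M]² / ([MZ₂]³·[Z]²) = (0.174)·(0.537)·(0.0828)² / ((3.11)³·(0.00753)²) = 0.376
ΔG = RT ln(Q/Keq) = (8.314 J mol⁻¹ K⁻¹)(310 K) × ln(0.376/2.40)
   = (2.577 kJ/mol)(-1.854) = -4.78 kJ/mol
ΔG < 0, so the forward reaction is spontaneous (proceeds forward).

ΔG = -4.78 kJ/mol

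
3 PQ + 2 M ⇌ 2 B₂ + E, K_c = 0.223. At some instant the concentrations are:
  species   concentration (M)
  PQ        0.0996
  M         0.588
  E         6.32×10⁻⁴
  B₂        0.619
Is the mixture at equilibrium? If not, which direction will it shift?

no; Q > K, reaction proceeds in reverse

Q_c = [B₂]²·[E] / ([PQ]³·[M]²) = (0.619)²·(6.32×10⁻⁴) / ((0.0996)³·(0.588)²) = 0.709
Q_c = 0.709 > K_c = 0.223: net reverse reaction.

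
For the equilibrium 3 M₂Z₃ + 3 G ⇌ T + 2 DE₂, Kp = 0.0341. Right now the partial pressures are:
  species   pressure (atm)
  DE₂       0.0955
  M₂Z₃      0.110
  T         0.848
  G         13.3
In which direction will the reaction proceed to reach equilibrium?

to the right

Qp = P(T)·P(DE₂)² / (P(M₂Z₃)³·P(G)³) = (0.848)·(0.0955)² / ((0.110)³·(13.3)³) = 0.00247
Qp = 0.00247 < Kp = 0.0341, so the forward reaction proceeds.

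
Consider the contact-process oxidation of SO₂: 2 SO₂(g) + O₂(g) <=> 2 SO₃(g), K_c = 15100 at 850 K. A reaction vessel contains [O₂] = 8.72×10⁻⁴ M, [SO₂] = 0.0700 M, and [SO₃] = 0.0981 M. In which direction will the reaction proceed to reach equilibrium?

Q_c = [SO₃]² / ([SO₂]²·[O₂]) = (0.0981)² / ((0.0700)²·(8.72×10⁻⁴)) = 2250
Q_c = 2250 < K_c = 15100, so the forward reaction proceeds.

toward products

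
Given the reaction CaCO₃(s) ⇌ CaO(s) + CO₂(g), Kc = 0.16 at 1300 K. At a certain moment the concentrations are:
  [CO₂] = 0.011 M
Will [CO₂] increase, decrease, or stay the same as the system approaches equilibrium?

increase

(CaCO₃, CaO are pure solids — omitted from Qc.)
Qc = [CO₂] = 0.011
Qc = 0.011 < Kc = 0.16: net forward reaction.
CO₂ is a product, so it increases.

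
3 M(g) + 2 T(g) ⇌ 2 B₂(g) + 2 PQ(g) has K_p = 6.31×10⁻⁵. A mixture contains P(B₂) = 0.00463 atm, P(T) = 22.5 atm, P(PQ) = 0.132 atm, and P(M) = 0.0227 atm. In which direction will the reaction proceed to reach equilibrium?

Q_p = P(B₂)²·P(PQ)² / (P(M)³·P(T)²) = (0.00463)²·(0.132)² / ((0.0227)³·(22.5)²) = 6.31×10⁻⁵
Q_p = 6.31×10⁻⁵ = K_p, so the system is already at equilibrium.

no net change (already at equilibrium)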